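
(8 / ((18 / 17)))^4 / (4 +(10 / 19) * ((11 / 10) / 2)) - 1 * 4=808214516 / 1069443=755.73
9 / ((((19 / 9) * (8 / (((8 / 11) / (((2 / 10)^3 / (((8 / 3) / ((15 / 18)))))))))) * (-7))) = -32400 / 1463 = -22.15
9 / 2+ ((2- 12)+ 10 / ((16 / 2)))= -17 / 4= -4.25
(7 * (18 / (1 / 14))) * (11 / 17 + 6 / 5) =3258.21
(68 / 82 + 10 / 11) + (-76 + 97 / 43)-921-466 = -28294500 / 19393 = -1459.01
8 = 8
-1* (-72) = 72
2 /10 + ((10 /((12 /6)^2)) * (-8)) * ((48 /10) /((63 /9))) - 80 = -93.51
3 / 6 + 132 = 265 / 2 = 132.50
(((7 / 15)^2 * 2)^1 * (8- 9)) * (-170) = 3332 / 45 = 74.04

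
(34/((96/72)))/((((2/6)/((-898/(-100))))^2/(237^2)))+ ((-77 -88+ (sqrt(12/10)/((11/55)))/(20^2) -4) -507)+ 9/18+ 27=sqrt(30)/400+ 5197587252671/5000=1039517450.55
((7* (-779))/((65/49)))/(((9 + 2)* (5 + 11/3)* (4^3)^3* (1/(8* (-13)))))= 801591/46858240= 0.02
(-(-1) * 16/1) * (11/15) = 176/15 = 11.73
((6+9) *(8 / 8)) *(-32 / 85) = -96 / 17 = -5.65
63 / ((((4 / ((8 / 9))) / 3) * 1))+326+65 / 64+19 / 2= 24225 / 64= 378.52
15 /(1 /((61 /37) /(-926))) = -915 /34262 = -0.03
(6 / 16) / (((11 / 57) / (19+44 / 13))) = 49761 / 1144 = 43.50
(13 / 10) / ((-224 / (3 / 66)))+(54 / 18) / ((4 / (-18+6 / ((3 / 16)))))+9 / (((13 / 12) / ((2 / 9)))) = 7909271 / 640640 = 12.35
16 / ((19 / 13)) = 208 / 19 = 10.95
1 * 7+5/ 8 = 61/ 8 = 7.62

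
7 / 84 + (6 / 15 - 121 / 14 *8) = -28837 / 420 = -68.66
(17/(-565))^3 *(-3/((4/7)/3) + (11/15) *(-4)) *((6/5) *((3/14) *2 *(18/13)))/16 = 148701771/6565181350000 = 0.00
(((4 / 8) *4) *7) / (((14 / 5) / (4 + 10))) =70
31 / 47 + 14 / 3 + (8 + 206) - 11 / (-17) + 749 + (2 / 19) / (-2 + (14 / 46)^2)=44524584533 / 45952887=968.92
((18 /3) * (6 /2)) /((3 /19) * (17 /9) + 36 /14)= 7182 /1145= 6.27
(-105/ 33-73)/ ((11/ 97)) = -81286/ 121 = -671.79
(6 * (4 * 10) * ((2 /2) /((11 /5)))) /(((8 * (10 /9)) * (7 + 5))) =45 /44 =1.02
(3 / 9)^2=1 / 9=0.11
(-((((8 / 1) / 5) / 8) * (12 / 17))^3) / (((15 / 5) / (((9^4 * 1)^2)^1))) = -24794911296 / 614125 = -40374.37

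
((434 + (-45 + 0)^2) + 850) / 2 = 3309 / 2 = 1654.50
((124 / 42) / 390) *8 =248 / 4095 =0.06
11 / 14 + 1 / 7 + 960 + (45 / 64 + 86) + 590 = 733659 / 448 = 1637.63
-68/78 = -34/39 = -0.87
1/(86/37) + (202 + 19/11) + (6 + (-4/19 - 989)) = -14002699/17974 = -779.05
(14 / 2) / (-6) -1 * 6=-43 / 6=-7.17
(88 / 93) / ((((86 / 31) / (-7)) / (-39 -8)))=14476 / 129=112.22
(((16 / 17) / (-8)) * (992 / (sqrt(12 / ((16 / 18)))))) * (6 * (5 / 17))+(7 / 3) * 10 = 70 / 3 - 19840 * sqrt(6) / 867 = -32.72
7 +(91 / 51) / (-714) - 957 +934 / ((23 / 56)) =1324.08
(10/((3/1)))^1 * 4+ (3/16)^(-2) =376/9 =41.78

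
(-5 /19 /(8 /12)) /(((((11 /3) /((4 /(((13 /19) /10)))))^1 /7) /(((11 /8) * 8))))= -6300 /13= -484.62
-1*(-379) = 379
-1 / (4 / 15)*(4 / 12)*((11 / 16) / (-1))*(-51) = -2805 / 64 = -43.83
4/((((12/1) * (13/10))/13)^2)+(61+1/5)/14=2252/315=7.15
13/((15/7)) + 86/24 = 193/20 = 9.65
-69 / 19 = -3.63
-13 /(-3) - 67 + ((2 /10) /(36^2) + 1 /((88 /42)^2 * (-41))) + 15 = -383131831 /8036820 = -47.67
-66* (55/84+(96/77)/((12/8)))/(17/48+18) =-32952/6167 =-5.34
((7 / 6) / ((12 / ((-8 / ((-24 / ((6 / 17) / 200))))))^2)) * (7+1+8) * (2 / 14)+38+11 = 7646940001 / 156060000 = 49.00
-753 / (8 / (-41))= 30873 / 8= 3859.12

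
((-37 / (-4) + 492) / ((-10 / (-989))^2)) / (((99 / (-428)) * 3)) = -41968237747 / 5940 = -7065359.89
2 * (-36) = -72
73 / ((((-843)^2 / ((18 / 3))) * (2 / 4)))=0.00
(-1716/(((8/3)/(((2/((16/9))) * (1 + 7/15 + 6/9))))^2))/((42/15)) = -34749/70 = -496.41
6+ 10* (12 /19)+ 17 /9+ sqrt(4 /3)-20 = -991 /171+ 2* sqrt(3) /3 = -4.64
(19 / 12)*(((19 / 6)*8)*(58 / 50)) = 10469 / 225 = 46.53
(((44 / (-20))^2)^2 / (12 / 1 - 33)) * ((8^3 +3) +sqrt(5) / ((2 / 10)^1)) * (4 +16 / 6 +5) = -1508023 / 225 - 14641 * sqrt(5) / 225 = -6847.83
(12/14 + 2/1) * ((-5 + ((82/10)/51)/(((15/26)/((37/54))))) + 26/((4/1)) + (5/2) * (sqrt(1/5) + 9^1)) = 10 * sqrt(5)/7 + 1427612/20655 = 72.31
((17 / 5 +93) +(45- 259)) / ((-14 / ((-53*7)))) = -15582 / 5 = -3116.40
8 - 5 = 3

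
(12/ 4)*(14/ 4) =21/ 2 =10.50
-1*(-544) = 544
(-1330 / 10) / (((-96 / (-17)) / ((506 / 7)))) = -81719 / 48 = -1702.48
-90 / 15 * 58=-348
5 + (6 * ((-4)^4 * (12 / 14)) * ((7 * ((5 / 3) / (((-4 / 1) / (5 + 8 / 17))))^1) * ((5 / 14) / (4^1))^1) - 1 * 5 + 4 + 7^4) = 529.37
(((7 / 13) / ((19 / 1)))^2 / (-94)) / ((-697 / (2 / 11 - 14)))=-196 / 1157080639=-0.00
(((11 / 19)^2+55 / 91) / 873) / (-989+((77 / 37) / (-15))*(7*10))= -1142042 / 1059753122337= -0.00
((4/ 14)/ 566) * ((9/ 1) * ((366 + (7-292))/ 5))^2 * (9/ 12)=1594323/ 198100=8.05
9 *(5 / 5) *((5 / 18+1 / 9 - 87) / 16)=-1559 / 32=-48.72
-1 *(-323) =323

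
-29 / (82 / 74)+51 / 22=-21515 / 902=-23.85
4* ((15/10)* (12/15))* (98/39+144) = 45712/65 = 703.26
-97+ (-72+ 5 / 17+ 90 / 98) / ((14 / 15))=-1007852 / 5831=-172.84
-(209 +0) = -209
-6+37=31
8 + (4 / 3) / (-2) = 22 / 3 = 7.33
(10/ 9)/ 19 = 10/ 171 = 0.06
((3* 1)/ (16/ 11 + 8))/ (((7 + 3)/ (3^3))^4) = 17537553/ 1040000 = 16.86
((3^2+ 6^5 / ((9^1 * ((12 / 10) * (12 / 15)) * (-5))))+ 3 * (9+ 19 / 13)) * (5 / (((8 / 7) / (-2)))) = 63525 / 52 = 1221.63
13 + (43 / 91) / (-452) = 534673 / 41132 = 13.00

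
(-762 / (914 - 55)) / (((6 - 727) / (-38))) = -28956 / 619339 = -0.05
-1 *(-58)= 58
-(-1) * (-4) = -4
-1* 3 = -3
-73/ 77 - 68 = -5309/ 77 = -68.95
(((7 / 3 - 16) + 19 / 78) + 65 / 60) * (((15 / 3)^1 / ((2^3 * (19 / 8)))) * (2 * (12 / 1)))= -19250 / 247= -77.94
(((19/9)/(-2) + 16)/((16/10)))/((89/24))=1345/534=2.52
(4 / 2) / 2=1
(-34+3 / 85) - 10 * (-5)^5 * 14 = 37184613 / 85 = 437466.04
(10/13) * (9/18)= 5/13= 0.38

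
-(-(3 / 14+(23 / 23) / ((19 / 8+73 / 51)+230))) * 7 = 1.53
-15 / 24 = -5 / 8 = -0.62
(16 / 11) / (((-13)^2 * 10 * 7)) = 0.00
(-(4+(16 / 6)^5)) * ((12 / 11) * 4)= -539840 / 891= -605.88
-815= -815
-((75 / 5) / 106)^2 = -0.02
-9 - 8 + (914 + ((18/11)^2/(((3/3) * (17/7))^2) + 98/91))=408469463/454597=898.53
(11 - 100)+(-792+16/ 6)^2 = 5606623/ 9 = 622958.11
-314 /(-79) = 3.97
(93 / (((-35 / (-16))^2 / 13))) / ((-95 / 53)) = -16403712 / 116375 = -140.96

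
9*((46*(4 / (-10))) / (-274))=414 / 685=0.60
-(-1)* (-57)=-57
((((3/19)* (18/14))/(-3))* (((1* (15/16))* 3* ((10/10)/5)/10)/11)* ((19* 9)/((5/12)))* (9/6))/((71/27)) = -0.08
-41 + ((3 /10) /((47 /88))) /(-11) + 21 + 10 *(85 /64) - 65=-71.77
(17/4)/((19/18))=153/38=4.03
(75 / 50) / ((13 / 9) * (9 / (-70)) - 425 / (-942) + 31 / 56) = 197820 / 108013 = 1.83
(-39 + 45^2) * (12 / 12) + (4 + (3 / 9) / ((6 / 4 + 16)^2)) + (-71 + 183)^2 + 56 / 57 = 338301742 / 23275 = 14534.98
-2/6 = -1/3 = -0.33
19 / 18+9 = 181 / 18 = 10.06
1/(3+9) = 1/12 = 0.08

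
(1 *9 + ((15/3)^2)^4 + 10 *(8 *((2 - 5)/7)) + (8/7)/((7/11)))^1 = 19139474/49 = 390601.51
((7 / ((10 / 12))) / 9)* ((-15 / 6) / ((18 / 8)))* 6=-56 / 9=-6.22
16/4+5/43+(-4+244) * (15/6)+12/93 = 805459/1333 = 604.25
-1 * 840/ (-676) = 210/ 169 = 1.24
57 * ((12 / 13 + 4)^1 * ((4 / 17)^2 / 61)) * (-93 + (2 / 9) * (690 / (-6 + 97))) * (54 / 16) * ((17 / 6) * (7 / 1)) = -272822976 / 175253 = -1556.74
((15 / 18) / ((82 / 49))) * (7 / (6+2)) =1715 / 3936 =0.44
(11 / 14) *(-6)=-33 / 7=-4.71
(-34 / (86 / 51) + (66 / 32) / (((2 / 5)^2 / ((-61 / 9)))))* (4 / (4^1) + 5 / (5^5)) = -277877957 / 2580000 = -107.70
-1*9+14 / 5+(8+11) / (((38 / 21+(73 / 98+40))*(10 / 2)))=-76451 / 12511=-6.11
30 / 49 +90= 4440 / 49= 90.61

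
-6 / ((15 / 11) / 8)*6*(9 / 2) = -4752 / 5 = -950.40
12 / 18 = 2 / 3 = 0.67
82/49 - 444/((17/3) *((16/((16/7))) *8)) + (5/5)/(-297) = 134063/494802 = 0.27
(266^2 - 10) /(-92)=-35373 /46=-768.98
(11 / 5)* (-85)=-187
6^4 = 1296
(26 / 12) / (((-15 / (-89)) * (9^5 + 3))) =1157 / 5314680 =0.00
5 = 5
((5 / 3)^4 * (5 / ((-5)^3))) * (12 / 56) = -25 / 378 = -0.07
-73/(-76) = 73/76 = 0.96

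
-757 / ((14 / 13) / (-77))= 108251 / 2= 54125.50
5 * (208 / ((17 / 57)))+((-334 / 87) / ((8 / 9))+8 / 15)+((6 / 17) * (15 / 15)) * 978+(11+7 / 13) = 1476629033 / 384540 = 3839.99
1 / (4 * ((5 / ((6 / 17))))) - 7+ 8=1.02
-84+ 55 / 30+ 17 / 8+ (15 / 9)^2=-77.26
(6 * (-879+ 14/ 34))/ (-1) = 89616/ 17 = 5271.53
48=48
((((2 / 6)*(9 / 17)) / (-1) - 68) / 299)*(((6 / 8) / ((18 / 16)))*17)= -2318 / 897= -2.58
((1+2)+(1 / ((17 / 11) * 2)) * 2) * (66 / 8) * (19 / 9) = 63.52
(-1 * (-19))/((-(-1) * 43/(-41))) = -779/43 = -18.12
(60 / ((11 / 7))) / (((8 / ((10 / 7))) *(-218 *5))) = -15 / 2398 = -0.01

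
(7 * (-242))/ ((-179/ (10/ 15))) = 3388/ 537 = 6.31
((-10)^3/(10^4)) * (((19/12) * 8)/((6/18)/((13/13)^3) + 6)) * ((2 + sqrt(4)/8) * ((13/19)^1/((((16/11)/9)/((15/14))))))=-34749/17024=-2.04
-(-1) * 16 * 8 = 128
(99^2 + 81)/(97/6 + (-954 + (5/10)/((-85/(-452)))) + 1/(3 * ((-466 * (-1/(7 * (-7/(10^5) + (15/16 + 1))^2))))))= -2348556120000000000/222249107174344169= -10.57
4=4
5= 5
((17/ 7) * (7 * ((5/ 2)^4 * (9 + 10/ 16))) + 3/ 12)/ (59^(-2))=2848004517/ 128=22250035.29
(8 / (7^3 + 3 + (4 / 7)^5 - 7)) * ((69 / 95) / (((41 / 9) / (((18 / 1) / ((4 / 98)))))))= 36822254616 / 22196035315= 1.66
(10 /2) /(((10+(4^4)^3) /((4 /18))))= 5 /75497517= 0.00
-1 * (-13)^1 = 13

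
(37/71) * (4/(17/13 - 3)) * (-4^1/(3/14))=53872/2343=22.99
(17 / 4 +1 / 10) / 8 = 0.54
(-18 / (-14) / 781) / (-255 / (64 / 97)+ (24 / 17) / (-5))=-5440 / 1278069793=-0.00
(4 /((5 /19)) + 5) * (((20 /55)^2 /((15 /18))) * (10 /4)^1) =4848 /605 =8.01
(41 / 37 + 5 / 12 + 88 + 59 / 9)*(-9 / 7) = -127979 / 1036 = -123.53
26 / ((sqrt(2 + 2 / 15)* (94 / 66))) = 429* sqrt(30) / 188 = 12.50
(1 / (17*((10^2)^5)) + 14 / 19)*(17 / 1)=12.53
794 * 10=7940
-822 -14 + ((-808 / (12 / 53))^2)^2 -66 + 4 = 162189949024856.27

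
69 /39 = 23 /13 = 1.77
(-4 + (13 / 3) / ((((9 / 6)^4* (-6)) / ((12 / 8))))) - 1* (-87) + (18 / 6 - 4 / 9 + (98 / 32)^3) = 113531555 / 995328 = 114.06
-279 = -279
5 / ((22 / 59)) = 295 / 22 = 13.41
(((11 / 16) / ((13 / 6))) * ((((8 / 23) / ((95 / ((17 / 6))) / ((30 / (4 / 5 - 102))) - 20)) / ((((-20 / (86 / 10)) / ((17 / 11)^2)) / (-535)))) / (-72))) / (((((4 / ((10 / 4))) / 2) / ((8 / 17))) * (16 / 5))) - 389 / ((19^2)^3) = 1552792677984233 / 1344506399322797568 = 0.00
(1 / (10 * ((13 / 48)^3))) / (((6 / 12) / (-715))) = -1216512 / 169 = -7198.30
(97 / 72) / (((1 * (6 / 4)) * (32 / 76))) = 1843 / 864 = 2.13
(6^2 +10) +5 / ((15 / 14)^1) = 152 / 3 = 50.67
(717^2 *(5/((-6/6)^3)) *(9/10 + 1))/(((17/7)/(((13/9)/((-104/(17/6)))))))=79136.39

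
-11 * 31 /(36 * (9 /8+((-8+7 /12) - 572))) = 682 /41637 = 0.02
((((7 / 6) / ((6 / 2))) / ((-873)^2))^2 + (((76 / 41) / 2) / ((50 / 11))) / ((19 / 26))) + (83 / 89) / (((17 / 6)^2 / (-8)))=-3226632134196457642271 / 4961508044189175368100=-0.65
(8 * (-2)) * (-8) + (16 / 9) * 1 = 129.78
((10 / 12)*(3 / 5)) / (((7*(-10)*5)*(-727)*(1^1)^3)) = 1 / 508900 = 0.00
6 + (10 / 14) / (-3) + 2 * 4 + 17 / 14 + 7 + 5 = 1133 / 42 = 26.98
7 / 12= 0.58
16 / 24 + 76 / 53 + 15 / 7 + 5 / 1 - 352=-381488 / 1113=-342.76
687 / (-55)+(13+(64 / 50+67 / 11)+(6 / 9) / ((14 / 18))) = 1529 / 175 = 8.74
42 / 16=21 / 8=2.62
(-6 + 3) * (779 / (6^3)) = -779 / 72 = -10.82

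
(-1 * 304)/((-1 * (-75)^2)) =304/5625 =0.05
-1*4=-4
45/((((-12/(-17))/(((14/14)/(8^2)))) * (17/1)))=15/256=0.06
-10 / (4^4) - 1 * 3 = -389 / 128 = -3.04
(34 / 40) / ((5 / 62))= 527 / 50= 10.54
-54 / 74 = -27 / 37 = -0.73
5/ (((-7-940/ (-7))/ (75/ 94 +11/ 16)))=39095/ 670032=0.06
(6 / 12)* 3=3 / 2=1.50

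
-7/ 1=-7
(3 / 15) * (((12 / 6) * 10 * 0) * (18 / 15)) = 0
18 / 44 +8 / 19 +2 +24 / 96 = 2575 / 836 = 3.08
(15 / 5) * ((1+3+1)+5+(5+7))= 66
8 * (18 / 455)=144 / 455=0.32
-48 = -48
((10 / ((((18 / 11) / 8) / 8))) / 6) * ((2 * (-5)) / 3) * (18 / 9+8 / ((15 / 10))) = -1593.42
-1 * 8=-8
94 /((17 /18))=1692 /17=99.53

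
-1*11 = -11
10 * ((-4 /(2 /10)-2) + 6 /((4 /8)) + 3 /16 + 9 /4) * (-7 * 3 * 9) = 114345 /8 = 14293.12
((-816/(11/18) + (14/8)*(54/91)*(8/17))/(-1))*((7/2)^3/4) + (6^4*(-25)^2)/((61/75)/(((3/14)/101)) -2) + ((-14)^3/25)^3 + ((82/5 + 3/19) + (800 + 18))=-8506810039047859757/6518422625000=-1305041.19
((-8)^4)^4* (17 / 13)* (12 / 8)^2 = 10766417859182592 / 13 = 828185989167891.69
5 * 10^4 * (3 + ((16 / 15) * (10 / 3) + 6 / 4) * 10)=24100000 / 9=2677777.78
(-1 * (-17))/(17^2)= 1/17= 0.06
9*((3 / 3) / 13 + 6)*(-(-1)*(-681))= -484191 / 13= -37245.46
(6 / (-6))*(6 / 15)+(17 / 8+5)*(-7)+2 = -1931 / 40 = -48.28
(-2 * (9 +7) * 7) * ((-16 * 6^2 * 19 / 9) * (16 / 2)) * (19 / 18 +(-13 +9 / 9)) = -214638592 / 9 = -23848732.44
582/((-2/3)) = -873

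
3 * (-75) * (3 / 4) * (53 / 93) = -11925 / 124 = -96.17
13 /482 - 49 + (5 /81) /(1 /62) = -1762585 /39042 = -45.15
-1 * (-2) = 2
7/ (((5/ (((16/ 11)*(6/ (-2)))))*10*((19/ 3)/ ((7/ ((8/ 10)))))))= -882/ 1045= -0.84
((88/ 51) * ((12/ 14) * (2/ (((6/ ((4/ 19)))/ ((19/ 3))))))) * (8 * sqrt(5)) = 5632 * sqrt(5)/ 1071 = 11.76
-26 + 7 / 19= -487 / 19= -25.63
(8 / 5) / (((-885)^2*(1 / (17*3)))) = 136 / 1305375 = 0.00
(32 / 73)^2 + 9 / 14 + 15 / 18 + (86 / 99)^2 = 885851689 / 365606703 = 2.42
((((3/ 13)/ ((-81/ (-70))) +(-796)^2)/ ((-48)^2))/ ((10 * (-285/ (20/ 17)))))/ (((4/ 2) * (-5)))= 111199643/ 9795427200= 0.01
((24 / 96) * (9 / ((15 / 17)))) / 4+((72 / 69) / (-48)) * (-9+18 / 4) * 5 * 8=8373 / 1840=4.55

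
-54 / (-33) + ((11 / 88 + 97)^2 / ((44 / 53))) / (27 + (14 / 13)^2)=5429530125 / 13401344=405.15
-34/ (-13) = 34/ 13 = 2.62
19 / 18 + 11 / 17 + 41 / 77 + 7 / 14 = 32222 / 11781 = 2.74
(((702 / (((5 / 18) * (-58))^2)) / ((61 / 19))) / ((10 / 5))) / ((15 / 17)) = 3061071 / 6412625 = 0.48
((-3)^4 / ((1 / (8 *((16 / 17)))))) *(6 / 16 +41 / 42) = 98064 / 119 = 824.07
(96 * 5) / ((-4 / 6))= -720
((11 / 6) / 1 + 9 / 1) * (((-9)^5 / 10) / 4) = -15992.44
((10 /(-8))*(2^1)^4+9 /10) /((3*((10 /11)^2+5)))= -23111 /21150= -1.09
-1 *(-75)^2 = -5625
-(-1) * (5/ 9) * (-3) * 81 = -135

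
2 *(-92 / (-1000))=23 / 125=0.18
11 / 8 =1.38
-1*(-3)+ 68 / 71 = 3.96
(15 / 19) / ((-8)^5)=-15 / 622592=-0.00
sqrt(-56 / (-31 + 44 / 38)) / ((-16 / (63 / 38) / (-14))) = 1.99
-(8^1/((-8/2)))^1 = 2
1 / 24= 0.04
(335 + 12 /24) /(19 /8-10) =-44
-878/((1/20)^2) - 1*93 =-351293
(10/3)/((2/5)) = 25/3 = 8.33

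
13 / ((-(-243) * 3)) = 13 / 729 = 0.02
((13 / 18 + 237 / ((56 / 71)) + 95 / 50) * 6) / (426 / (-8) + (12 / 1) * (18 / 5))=-763823 / 4221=-180.96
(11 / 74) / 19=11 / 1406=0.01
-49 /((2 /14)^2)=-2401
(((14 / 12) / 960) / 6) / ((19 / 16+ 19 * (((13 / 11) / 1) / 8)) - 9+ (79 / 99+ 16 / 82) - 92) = -3157 / 1496505840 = -0.00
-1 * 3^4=-81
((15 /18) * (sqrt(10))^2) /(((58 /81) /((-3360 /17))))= -1134000 /493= -2300.20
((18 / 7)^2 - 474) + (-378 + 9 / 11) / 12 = -1075455 / 2156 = -498.82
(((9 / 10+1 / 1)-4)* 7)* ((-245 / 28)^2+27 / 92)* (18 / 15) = -12472803 / 9200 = -1355.74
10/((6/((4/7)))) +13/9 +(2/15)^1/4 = 1531/630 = 2.43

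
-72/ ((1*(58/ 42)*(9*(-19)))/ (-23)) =-3864/ 551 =-7.01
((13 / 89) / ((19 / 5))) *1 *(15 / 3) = 0.19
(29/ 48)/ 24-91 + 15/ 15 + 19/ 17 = -1740179/ 19584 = -88.86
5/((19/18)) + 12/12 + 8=261/19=13.74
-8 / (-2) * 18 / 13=72 / 13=5.54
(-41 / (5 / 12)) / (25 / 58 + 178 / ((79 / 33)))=-2254344 / 1713335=-1.32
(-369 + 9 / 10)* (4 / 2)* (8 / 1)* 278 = -8186544 / 5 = -1637308.80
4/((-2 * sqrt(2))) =-sqrt(2) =-1.41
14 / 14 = 1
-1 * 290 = -290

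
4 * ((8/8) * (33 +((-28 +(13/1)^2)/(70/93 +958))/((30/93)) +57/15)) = 6643771/44582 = 149.02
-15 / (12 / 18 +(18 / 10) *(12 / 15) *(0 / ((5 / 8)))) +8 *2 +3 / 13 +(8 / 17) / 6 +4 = -2905 / 1326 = -2.19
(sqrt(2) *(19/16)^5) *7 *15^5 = 13162013746875 *sqrt(2)/1048576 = 17751596.78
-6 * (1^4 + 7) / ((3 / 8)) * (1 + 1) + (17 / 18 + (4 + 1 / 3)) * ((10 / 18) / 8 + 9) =-269741 / 1296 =-208.13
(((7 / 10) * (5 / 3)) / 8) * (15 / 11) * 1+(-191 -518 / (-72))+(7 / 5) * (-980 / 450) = -7391561 / 39600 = -186.66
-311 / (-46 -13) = 5.27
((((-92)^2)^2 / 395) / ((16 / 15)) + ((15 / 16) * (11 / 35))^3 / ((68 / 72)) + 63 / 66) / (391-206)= 1764496363397997 / 1919837624320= 919.09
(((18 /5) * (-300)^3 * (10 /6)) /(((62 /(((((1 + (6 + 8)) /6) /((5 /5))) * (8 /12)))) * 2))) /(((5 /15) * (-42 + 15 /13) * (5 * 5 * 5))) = 2340000 /1829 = 1279.39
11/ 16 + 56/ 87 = 1853/ 1392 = 1.33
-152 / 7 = -21.71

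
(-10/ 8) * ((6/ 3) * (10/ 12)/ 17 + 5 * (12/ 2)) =-7675/ 204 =-37.62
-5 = -5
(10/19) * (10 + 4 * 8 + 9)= 510/19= 26.84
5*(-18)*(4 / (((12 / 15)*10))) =-45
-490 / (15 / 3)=-98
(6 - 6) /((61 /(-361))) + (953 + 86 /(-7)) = 6585 /7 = 940.71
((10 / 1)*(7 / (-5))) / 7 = -2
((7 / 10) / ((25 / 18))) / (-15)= -21 / 625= -0.03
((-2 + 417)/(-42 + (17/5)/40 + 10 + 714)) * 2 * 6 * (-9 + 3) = -5976000/136417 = -43.81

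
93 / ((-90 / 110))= -341 / 3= -113.67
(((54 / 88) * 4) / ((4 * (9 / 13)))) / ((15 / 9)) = 0.53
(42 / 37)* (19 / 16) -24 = -6705 / 296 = -22.65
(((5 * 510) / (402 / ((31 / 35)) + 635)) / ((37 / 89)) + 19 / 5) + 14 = 29266493 / 1248935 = 23.43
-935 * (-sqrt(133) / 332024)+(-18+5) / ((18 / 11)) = -7.91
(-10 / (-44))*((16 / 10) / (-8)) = -1 / 22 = -0.05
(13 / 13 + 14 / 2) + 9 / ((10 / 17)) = 233 / 10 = 23.30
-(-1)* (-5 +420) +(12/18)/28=17431/42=415.02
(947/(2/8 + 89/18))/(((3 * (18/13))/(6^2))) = 295464/187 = 1580.02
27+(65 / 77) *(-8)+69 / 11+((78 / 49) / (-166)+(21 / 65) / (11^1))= 26.54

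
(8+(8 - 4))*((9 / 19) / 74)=54 / 703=0.08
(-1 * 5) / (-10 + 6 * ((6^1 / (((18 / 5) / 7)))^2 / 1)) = -3 / 484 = -0.01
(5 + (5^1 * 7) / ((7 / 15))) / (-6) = -40 / 3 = -13.33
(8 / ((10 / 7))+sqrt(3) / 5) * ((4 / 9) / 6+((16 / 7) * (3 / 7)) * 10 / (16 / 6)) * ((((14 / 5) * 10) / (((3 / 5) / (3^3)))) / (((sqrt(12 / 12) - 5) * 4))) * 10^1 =-49580 / 3 - 12395 * sqrt(3) / 21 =-17548.99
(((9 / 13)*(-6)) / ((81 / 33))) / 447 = -22 / 5811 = -0.00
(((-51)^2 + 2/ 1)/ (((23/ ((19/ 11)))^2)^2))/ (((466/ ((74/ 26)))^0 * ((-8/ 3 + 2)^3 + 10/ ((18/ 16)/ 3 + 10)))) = 0.12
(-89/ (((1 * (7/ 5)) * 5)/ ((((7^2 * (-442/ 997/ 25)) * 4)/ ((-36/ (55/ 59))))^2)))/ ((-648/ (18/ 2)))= 0.00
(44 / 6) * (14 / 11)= 28 / 3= 9.33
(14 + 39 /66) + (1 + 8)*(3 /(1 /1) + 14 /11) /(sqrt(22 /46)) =321 /22 + 423*sqrt(253) /121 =70.20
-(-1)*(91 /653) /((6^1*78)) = 7 /23508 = 0.00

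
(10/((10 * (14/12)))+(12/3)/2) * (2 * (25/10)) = 100/7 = 14.29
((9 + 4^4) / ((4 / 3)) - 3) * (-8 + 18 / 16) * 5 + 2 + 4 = -215133 / 32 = -6722.91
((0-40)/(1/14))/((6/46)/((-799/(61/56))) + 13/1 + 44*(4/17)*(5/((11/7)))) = -576302720/47278433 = -12.19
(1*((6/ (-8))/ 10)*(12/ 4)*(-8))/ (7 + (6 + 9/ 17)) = 153/ 1150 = 0.13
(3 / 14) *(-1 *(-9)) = 27 / 14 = 1.93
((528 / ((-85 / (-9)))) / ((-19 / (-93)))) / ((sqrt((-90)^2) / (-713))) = -17505576 / 8075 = -2167.87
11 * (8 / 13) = 88 / 13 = 6.77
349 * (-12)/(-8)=1047/2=523.50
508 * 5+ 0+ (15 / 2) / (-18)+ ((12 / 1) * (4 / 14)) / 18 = 213341 / 84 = 2539.77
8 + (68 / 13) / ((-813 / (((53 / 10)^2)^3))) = -134.60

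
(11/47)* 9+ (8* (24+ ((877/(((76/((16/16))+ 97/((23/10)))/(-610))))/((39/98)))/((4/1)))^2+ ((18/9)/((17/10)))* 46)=142778410655502150905/2244475694799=63613257.65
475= 475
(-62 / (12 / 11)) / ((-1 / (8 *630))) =286440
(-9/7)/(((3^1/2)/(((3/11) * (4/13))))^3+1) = -4608/20473033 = -0.00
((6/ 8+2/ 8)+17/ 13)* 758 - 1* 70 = 21830/ 13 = 1679.23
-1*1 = -1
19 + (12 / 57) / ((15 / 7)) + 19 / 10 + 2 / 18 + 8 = 49777 / 1710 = 29.11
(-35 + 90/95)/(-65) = 647/1235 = 0.52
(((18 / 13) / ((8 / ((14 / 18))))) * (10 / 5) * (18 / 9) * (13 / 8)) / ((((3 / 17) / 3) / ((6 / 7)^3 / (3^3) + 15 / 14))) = 12767 / 784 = 16.28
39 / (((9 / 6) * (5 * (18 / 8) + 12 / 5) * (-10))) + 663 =13919 / 21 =662.81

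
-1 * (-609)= 609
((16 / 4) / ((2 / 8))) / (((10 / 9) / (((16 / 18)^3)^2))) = 7.10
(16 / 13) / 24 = 2 / 39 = 0.05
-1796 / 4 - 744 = -1193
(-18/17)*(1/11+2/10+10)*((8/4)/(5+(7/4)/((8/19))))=-652032/273955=-2.38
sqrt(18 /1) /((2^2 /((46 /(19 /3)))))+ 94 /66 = 47 /33+ 207 * sqrt(2) /38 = 9.13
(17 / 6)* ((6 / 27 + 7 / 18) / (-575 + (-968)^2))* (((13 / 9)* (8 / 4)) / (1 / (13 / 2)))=31603 / 910228428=0.00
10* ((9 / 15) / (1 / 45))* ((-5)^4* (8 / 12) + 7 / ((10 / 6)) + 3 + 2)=114984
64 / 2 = 32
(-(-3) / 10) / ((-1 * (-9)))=1 / 30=0.03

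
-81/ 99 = -9/ 11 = -0.82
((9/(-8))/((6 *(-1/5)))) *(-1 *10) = -75/8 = -9.38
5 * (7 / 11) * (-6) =-210 / 11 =-19.09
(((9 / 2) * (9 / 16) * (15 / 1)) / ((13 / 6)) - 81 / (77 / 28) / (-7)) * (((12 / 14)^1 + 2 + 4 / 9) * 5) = 193365 / 539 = 358.75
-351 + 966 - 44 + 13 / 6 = 3439 / 6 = 573.17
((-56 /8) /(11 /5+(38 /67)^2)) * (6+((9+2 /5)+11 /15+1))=-8075711 /169797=-47.56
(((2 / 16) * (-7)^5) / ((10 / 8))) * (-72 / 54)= 33614 / 15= 2240.93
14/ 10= 7/ 5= 1.40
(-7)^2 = 49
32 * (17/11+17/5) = 8704/55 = 158.25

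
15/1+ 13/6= 103/6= 17.17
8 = 8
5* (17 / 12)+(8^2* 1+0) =853 / 12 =71.08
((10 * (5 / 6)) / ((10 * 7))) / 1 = 5 / 42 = 0.12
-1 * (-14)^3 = 2744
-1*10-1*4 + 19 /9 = -107 /9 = -11.89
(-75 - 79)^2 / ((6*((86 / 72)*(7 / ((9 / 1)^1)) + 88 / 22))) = 1280664 / 1597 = 801.92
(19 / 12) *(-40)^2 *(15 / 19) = 2000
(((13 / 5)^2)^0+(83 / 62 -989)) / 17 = -61173 / 1054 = -58.04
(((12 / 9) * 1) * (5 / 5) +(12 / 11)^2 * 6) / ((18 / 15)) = 7690 / 1089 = 7.06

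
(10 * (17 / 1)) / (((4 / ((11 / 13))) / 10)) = 4675 / 13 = 359.62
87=87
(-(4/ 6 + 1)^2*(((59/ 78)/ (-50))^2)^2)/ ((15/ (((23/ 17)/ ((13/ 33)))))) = -3065692333/ 92028682980000000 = -0.00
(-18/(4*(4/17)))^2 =23409/64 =365.77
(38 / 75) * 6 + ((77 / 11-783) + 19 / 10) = -38553 / 50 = -771.06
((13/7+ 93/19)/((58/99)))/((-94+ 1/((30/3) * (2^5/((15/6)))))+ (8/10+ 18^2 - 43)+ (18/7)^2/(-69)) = 0.06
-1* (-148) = 148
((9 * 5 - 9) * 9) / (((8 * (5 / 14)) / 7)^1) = 3969 / 5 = 793.80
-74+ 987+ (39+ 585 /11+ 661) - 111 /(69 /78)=389798 /253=1540.70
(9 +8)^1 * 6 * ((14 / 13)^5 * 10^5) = 5485804800000 / 371293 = 14774867.29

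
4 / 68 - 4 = -67 / 17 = -3.94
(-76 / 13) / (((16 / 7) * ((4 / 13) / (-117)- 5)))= 2223 / 4348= 0.51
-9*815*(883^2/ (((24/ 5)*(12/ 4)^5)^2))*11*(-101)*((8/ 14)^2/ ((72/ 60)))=88247637548125/ 69441624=1270817.59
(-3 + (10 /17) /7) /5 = -347 /595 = -0.58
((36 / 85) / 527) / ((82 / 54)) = 972 / 1836595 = 0.00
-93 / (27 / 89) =-2759 / 9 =-306.56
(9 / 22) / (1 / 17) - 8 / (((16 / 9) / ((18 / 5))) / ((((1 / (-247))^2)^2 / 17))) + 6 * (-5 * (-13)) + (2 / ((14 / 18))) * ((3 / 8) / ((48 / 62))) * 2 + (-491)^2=94123791946206283673 / 389778111042320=241480.45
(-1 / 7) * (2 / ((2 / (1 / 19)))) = -1 / 133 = -0.01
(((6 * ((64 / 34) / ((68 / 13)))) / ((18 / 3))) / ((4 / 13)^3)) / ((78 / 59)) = 129623 / 13872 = 9.34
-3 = -3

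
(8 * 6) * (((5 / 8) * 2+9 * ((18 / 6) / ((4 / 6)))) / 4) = 501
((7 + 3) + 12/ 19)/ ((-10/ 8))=-808/ 95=-8.51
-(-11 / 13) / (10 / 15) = 33 / 26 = 1.27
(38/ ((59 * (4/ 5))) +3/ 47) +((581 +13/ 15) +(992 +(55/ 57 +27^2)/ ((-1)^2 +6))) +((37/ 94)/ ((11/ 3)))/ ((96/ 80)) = 19462749723/ 11591140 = 1679.11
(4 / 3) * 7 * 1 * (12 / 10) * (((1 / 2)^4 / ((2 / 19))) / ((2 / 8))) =133 / 5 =26.60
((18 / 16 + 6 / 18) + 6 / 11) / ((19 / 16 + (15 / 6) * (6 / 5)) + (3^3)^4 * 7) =1058 / 1964208147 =0.00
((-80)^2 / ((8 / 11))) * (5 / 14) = 3142.86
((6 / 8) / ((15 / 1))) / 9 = 1 / 180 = 0.01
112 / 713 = 0.16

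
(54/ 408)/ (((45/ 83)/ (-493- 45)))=-22327/ 170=-131.34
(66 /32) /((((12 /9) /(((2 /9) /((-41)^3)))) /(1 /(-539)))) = 1 /108068128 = 0.00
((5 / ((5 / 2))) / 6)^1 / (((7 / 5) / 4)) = 20 / 21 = 0.95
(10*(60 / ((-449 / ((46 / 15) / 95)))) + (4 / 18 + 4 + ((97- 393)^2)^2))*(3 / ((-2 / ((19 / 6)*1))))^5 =-38405524802069258945 / 2068992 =-18562432721861.30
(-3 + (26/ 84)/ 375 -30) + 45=189013/ 15750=12.00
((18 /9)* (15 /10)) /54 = 1 /18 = 0.06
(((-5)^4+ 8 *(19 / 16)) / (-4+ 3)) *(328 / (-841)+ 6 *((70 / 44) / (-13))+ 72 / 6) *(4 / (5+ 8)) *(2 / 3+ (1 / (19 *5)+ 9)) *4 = -82189.39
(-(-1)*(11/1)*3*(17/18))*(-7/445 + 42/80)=339031/21360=15.87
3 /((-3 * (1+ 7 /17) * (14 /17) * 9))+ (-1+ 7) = 17855 /3024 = 5.90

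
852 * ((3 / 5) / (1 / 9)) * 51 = 1173204 / 5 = 234640.80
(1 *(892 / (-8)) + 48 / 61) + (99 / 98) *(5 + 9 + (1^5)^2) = -285629 / 2989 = -95.56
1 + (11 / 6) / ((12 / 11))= 193 / 72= 2.68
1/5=0.20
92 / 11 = 8.36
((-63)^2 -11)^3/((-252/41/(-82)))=52115281433036/63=827226689413.27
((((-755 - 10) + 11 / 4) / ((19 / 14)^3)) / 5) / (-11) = 5.54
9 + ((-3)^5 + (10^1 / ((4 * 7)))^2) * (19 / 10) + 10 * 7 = -749617 / 1960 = -382.46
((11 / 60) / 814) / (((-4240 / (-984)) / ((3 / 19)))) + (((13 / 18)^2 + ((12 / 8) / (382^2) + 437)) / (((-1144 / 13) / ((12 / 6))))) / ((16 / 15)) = -48170602371320723 / 5167307993126400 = -9.32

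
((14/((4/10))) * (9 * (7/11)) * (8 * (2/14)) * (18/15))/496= 189/341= 0.55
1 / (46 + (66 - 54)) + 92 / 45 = 5381 / 2610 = 2.06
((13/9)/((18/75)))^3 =34328125/157464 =218.01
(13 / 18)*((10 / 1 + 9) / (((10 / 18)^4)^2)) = 1181393343 / 781250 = 1512.18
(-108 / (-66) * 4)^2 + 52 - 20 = 9056 / 121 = 74.84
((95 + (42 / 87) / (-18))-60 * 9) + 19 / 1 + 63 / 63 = -110932 / 261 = -425.03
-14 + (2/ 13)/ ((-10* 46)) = -41861/ 2990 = -14.00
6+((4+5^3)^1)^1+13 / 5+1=693 / 5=138.60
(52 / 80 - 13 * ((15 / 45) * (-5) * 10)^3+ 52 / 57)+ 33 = 617854609 / 10260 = 60219.75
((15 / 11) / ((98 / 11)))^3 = 3375 / 941192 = 0.00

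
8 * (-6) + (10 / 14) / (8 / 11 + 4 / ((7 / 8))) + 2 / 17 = -19481 / 408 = -47.75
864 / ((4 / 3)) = 648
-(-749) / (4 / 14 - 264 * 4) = -0.71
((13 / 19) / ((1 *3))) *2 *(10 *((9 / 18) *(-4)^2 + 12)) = 91.23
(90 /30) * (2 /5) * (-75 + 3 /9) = -448 /5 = -89.60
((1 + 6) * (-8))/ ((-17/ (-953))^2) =-50859704/ 289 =-175985.13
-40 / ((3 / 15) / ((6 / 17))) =-1200 / 17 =-70.59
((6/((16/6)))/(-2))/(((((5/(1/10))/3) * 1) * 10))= -27/4000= -0.01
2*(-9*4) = -72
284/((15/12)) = 1136/5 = 227.20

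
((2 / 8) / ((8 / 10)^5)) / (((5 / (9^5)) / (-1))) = -36905625 / 4096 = -9010.16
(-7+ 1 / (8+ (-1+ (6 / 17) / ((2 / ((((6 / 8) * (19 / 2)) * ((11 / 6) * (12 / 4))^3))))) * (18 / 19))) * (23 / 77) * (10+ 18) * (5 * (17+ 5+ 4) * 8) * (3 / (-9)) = 283955257664 / 14000613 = 20281.63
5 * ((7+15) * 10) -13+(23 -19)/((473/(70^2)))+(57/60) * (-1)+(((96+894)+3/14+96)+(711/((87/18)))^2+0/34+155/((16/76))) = 342351863394/13922755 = 24589.38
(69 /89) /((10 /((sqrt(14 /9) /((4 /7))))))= 161 * sqrt(14) /3560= 0.17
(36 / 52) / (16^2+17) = 3 / 1183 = 0.00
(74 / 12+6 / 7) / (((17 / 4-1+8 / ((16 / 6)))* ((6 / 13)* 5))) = 0.49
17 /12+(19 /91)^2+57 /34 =5298955 /1689324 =3.14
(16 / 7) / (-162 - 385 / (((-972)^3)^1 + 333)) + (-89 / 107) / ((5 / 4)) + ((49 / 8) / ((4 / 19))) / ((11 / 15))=1529443041851969389 / 39222758315947360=38.99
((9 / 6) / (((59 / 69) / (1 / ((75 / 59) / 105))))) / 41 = 1449 / 410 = 3.53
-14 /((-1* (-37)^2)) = 14 /1369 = 0.01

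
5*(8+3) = 55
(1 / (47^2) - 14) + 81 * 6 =1042649 / 2209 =472.00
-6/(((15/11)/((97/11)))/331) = -64214/5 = -12842.80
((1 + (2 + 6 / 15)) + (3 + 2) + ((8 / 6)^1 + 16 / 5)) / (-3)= -194 / 45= -4.31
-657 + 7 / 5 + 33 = -622.60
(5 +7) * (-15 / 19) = -180 / 19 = -9.47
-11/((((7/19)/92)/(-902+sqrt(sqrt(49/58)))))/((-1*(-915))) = -9614*58^(3/4)*sqrt(7)/185745+17343656/6405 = 2704.95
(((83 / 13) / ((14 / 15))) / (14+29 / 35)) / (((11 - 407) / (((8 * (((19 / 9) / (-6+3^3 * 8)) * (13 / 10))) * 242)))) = -17347 / 588546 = -0.03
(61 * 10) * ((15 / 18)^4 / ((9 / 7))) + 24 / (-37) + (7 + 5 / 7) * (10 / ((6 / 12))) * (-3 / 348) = 9935815441 / 43804152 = 226.82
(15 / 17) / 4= 15 / 68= 0.22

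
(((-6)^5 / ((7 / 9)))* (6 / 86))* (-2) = 419904 / 301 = 1395.03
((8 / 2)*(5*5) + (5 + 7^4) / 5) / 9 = 64.58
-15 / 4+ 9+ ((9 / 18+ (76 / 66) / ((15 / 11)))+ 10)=2987 / 180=16.59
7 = 7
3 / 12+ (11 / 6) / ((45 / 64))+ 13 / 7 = 17821 / 3780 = 4.71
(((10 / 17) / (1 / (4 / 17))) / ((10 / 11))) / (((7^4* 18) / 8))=176 / 6245001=0.00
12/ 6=2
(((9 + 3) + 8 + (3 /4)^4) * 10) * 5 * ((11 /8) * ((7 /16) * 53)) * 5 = 2653160125 /16384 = 161936.04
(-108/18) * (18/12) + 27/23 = -180/23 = -7.83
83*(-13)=-1079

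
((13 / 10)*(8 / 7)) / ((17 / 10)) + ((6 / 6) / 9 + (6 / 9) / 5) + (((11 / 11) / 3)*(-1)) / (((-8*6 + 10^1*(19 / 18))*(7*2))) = 576983 / 515610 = 1.12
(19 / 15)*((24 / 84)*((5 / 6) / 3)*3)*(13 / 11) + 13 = 9256 / 693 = 13.36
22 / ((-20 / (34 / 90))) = -187 / 450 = -0.42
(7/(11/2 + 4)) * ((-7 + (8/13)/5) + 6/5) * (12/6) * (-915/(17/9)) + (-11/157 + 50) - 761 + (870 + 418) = 4629.51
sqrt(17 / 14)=sqrt(238) / 14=1.10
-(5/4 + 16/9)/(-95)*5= 109/684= 0.16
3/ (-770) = -3/ 770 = -0.00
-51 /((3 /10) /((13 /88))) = -1105 /44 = -25.11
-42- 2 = -44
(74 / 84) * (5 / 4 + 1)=111 / 56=1.98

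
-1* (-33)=33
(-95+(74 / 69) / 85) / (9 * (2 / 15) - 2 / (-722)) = -201113461 / 2546583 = -78.97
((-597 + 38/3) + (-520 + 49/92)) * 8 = -609298/69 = -8830.41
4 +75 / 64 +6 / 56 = 5.28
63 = 63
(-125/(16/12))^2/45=3125/16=195.31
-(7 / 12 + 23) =-283 / 12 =-23.58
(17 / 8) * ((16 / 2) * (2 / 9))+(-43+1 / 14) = -4933 / 126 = -39.15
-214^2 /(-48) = 11449 /12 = 954.08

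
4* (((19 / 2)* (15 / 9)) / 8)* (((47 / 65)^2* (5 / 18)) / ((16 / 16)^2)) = 41971 / 36504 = 1.15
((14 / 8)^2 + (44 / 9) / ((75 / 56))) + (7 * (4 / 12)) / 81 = 655291 / 97200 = 6.74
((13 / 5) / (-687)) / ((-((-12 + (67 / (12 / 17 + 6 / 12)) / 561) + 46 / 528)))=-46904 / 146414585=-0.00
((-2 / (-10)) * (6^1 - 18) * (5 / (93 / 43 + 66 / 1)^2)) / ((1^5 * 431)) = -7396 / 1234205997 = -0.00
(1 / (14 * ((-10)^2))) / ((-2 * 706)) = -0.00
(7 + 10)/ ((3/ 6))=34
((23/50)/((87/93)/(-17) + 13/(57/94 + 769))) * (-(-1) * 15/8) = -876869503/38772080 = -22.62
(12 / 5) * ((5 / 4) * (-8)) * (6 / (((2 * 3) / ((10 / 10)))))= -24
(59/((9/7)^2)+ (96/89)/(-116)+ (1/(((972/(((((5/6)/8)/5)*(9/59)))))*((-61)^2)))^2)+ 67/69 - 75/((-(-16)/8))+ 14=1011338280946718450458595/76889881151035846668288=13.15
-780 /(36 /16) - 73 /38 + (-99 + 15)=-49315 /114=-432.59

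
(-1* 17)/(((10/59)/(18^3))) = -584949.60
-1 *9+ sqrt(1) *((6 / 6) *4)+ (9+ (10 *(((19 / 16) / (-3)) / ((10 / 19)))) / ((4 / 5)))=-1037 / 192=-5.40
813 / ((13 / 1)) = 813 / 13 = 62.54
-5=-5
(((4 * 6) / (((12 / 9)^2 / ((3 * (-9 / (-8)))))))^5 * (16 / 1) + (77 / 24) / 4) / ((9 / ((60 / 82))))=3088366982208215 / 12091392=255418646.77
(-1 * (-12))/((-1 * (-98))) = 0.12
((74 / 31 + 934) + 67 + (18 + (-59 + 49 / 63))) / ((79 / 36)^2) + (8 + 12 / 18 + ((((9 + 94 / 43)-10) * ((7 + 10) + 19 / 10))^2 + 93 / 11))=849513631322203 / 1180502000700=719.62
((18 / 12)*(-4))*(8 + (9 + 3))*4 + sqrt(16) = -476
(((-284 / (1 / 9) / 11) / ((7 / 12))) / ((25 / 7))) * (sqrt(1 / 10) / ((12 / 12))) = -15336 * sqrt(10) / 1375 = -35.27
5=5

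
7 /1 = 7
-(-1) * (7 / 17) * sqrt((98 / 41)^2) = 0.98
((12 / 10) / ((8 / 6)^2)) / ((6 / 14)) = 63 / 40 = 1.58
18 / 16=9 / 8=1.12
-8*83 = -664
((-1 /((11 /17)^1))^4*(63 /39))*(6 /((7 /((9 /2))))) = 6765201 /190333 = 35.54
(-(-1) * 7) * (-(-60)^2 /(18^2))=-700 /9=-77.78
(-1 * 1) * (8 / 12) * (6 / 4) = -1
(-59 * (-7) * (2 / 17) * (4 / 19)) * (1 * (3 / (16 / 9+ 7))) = 89208 / 25517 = 3.50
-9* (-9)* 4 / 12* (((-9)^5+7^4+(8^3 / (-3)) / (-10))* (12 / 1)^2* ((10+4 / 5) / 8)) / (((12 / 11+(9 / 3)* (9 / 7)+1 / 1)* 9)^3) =-581712522468 / 300224725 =-1937.59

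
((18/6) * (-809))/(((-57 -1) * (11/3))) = 7281/638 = 11.41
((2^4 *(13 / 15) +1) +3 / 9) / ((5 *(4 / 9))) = 171 / 25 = 6.84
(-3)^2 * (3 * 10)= 270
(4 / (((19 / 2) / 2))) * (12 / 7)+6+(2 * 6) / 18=3236 / 399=8.11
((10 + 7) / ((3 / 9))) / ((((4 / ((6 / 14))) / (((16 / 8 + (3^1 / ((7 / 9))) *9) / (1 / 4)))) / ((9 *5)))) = 36111.12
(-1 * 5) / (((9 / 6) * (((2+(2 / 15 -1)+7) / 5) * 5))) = -25 / 61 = -0.41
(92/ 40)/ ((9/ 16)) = 184/ 45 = 4.09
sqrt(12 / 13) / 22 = sqrt(39) / 143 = 0.04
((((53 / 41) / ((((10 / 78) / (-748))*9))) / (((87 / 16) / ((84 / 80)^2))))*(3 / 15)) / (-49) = 515372 / 743125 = 0.69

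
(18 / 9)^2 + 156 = 160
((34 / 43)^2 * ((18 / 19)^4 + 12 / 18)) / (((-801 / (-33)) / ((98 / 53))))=717256915760 / 10229624696637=0.07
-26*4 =-104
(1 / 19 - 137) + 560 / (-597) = -1564034 / 11343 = -137.89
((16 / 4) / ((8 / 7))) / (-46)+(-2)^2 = 361 / 92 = 3.92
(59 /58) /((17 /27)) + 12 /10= 13881 /4930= 2.82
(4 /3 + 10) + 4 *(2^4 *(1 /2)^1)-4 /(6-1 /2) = 42.61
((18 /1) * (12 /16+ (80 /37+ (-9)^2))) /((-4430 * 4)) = -111771 /1311280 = -0.09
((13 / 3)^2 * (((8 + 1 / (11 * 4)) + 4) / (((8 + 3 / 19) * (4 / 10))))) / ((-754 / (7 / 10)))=-914641 / 14240160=-0.06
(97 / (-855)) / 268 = -97 / 229140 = -0.00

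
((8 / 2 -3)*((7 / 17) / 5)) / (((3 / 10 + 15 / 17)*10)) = 7 / 1005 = 0.01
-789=-789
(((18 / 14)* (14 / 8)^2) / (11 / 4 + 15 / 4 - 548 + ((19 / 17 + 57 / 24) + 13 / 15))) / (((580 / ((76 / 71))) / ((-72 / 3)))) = 732564 / 2256184253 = 0.00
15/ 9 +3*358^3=412944413/ 3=137648137.67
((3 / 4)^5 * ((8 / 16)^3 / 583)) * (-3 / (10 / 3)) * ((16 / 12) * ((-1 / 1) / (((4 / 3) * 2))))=2187 / 95518720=0.00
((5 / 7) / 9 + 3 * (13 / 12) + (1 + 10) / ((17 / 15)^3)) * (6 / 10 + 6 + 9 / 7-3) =256072633 / 4814740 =53.19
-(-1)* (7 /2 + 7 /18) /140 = 0.03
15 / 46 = 0.33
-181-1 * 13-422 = -616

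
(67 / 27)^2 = 4489 / 729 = 6.16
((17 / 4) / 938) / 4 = 17 / 15008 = 0.00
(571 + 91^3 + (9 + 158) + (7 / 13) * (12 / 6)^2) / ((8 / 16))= 19612090 / 13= 1508622.31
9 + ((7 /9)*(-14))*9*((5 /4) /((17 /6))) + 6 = -480 /17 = -28.24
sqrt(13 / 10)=1.14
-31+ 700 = 669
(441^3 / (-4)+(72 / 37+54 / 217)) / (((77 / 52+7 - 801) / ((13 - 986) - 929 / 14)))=-14473410018413047 / 514707074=-28119702.93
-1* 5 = -5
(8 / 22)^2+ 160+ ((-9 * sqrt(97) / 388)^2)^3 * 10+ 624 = 177345681885325 / 226167670784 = 784.13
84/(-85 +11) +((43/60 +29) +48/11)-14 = 462641/24420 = 18.95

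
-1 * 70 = -70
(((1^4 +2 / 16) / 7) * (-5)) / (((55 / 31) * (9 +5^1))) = -279 / 8624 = -0.03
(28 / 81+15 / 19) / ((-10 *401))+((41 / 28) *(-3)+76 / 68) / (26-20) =-1604364407 / 2937581640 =-0.55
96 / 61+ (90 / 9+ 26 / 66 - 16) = -8117 / 2013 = -4.03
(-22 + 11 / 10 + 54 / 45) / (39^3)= -197 / 593190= -0.00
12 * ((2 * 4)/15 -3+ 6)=212/5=42.40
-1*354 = -354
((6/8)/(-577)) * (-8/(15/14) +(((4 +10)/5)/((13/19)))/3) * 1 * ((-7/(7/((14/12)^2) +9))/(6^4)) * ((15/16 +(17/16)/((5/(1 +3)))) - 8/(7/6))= 2364887/153985328640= 0.00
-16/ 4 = -4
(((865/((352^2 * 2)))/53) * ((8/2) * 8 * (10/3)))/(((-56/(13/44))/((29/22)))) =-1630525/33373046784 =-0.00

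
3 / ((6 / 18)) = 9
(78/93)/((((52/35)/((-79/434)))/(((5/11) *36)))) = -17775/10571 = -1.68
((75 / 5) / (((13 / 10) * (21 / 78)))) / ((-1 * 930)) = -10 / 217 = -0.05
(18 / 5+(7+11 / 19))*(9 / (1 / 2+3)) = 19116 / 665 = 28.75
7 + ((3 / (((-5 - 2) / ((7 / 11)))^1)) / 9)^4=8301448 / 1185921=7.00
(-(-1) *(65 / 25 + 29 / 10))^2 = 121 / 4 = 30.25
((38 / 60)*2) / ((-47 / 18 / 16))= -1824 / 235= -7.76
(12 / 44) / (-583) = -3 / 6413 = -0.00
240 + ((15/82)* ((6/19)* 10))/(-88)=8226015/34276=239.99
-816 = -816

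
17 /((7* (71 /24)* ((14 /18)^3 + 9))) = 37179 /428911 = 0.09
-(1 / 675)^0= -1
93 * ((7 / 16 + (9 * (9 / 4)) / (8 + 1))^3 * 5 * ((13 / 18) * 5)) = 801033025 / 24576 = 32594.12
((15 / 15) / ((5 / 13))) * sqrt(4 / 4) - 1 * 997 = -4972 / 5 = -994.40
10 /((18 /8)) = 4.44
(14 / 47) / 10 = 7 / 235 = 0.03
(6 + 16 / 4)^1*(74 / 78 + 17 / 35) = 3916 / 273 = 14.34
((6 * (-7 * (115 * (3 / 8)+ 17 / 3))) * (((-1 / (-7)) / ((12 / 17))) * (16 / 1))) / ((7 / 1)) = -19907 / 21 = -947.95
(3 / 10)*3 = 9 / 10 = 0.90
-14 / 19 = -0.74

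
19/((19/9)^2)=81/19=4.26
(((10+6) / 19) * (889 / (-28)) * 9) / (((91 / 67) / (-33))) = 10108692 / 1729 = 5846.55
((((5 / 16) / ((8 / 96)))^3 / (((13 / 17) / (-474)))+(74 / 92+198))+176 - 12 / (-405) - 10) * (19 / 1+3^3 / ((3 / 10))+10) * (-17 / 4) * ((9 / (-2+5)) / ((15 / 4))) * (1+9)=84460559767829 / 645840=130776290.98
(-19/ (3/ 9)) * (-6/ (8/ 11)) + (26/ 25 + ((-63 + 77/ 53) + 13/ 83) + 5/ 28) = 315688318/ 769825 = 410.08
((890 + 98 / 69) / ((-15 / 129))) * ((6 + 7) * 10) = -68765944 / 69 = -996607.88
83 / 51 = 1.63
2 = 2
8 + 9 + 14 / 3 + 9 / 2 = 157 / 6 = 26.17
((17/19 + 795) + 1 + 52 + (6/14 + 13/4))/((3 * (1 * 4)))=453569/6384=71.05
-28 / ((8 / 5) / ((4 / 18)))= -35 / 9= -3.89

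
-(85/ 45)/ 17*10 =-10/ 9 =-1.11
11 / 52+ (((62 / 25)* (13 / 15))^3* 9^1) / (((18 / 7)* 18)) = 52868905181 / 24679687500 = 2.14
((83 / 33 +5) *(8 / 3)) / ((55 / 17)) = 33728 / 5445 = 6.19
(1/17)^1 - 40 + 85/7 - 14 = -4974/119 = -41.80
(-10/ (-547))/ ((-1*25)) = -0.00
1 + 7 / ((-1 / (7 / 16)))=-33 / 16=-2.06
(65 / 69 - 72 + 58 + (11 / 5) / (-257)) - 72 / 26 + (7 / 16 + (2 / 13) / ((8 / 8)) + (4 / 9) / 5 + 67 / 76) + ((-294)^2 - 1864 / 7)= 633973573978393 / 7358485680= 86155.44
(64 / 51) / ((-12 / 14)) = -224 / 153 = -1.46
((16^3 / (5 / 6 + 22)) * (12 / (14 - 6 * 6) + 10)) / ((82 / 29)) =599.81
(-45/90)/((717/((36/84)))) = -1/3346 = -0.00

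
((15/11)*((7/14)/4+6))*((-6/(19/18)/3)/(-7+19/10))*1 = 3.10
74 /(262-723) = -74 /461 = -0.16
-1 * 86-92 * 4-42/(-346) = -453.88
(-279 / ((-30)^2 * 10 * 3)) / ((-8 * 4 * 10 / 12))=31 / 80000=0.00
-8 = -8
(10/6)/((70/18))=3/7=0.43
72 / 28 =18 / 7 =2.57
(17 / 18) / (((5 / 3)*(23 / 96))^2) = 78336 / 13225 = 5.92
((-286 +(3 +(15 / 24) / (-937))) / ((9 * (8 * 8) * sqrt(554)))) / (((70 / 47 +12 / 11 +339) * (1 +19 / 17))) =-18644747297 * sqrt(554) / 15207143649251328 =-0.00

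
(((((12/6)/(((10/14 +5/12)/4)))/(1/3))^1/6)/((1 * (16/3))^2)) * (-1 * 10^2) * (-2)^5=7560/19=397.89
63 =63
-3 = -3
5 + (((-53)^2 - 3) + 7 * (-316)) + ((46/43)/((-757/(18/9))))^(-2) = 1064637537/8464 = 125784.21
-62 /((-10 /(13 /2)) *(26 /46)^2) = 16399 /130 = 126.15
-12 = -12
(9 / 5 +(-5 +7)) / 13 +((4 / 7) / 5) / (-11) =1411 / 5005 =0.28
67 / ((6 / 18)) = 201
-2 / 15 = -0.13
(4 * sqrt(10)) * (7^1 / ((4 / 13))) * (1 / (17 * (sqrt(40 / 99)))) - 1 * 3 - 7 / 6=-25 / 6 +273 * sqrt(11) / 34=22.46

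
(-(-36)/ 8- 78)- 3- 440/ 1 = -516.50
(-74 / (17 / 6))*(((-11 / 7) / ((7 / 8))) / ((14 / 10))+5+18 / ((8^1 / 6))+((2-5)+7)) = -3231210 / 5831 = -554.14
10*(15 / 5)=30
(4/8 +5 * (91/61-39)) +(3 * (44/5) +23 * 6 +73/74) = -244371/11285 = -21.65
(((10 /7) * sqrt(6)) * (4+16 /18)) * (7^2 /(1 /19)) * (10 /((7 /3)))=83600 * sqrt(6) /3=68259.11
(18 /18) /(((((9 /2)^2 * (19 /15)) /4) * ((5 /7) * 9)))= 112 /4617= 0.02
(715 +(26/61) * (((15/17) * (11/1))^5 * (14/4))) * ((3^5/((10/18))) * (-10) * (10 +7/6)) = -546604672375823490/86611277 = -6311010428.54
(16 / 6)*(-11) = -88 / 3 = -29.33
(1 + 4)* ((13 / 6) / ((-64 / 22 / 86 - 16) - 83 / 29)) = -178321 / 311034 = -0.57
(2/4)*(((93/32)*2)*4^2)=93/2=46.50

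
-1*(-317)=317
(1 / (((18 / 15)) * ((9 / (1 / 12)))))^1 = 5 / 648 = 0.01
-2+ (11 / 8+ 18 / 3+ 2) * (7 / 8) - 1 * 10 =-243 / 64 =-3.80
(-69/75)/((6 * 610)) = -23/91500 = -0.00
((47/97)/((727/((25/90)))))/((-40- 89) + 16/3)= -235/156975294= -0.00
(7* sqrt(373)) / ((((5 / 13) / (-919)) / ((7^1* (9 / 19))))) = -5268627* sqrt(373) / 95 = -1071095.67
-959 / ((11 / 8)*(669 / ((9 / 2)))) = -11508 / 2453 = -4.69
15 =15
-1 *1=-1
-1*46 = -46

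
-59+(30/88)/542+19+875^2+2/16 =4564418519/5962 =765585.13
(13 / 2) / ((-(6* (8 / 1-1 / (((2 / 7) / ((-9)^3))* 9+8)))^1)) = -29471 / 214230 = -0.14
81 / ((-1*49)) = -81 / 49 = -1.65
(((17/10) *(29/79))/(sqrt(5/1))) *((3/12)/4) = 493 *sqrt(5)/63200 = 0.02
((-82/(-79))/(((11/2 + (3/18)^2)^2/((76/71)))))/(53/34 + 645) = 0.00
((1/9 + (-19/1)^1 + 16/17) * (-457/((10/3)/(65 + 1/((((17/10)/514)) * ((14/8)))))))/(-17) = -3550801799/103173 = -34416.00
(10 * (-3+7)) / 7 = 40 / 7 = 5.71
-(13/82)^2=-169/6724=-0.03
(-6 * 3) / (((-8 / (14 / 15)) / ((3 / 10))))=63 / 100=0.63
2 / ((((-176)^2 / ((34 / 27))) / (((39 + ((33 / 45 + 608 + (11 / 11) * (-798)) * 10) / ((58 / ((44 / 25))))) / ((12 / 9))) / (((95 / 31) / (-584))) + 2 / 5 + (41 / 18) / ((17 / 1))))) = 55535525171 / 259216848000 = 0.21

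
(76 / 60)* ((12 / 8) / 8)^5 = 1539 / 5242880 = 0.00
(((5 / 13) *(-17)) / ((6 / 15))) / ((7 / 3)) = -1275 / 182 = -7.01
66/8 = 8.25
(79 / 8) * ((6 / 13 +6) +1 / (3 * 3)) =60751 / 936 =64.90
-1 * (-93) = 93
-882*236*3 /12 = -52038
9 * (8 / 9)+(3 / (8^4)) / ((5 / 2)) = 81923 / 10240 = 8.00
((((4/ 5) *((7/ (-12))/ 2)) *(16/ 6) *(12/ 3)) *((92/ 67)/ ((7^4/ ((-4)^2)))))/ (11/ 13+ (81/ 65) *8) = -306176/ 145400787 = -0.00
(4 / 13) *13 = 4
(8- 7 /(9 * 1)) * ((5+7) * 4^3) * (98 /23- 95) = -34727680 /69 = -503299.71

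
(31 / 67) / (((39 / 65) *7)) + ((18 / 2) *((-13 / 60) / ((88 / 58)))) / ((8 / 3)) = -3682751 / 9905280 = -0.37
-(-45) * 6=270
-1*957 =-957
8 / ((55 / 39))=312 / 55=5.67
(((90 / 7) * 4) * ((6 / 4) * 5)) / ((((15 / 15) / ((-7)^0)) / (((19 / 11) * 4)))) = 205200 / 77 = 2664.94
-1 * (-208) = 208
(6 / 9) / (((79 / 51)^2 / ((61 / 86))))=52887 / 268363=0.20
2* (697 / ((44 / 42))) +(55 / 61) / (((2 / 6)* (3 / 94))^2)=6238637 / 671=9297.52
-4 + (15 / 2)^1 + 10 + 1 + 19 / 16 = 15.69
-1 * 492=-492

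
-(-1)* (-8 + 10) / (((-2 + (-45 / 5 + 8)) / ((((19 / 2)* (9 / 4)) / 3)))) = -19 / 4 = -4.75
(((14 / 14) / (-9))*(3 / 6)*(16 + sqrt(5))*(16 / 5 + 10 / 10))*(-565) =791*sqrt(5) / 6 + 6328 / 3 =2404.12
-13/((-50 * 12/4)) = 13/150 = 0.09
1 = 1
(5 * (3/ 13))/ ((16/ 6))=45/ 104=0.43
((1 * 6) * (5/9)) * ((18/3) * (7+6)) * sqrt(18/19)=780 * sqrt(38)/19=253.07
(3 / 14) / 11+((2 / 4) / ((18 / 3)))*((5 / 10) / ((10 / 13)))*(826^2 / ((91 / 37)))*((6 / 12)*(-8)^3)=-8885962579 / 2310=-3846737.05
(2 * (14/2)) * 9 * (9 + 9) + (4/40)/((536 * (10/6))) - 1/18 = 547028227/241200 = 2267.94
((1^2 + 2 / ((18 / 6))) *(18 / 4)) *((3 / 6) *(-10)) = -75 / 2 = -37.50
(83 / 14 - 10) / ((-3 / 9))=171 / 14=12.21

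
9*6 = 54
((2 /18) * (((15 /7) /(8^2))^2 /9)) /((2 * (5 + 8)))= 25 /46964736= 0.00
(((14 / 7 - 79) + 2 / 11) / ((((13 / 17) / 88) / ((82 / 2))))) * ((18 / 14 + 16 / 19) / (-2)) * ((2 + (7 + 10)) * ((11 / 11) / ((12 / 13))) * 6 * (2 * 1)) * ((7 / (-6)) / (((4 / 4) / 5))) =-1666770950 / 3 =-555590316.67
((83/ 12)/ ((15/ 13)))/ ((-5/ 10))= -1079/ 90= -11.99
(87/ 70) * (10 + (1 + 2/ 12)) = 1943/ 140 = 13.88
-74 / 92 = -37 / 46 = -0.80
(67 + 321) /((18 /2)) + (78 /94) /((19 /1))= 346835 /8037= 43.15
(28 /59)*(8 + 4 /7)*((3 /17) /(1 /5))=3.59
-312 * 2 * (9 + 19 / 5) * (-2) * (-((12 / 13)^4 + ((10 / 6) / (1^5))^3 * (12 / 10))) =-3306852352 / 32955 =-100344.48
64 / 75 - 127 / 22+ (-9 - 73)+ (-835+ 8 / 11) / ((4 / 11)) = -7857859 / 3300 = -2381.17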